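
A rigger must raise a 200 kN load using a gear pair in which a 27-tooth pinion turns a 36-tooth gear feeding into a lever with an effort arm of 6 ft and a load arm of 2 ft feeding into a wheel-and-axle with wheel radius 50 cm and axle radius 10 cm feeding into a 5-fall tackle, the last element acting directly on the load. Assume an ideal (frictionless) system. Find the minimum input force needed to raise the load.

Gear pair MA = 36/27 = 1.3333.
Lever MA = effort arm / load arm = 6/2 = 3.
Wheel-and-axle MA = R/r = 50/10 = 5.
Block-and-tackle MA = number of supporting rope parts = 5.
Combined ideal MA = 1.3333 × 3 × 5 × 5 = 100.
Effort = load / MA = 200 / 100 = 2 kN.

2 kN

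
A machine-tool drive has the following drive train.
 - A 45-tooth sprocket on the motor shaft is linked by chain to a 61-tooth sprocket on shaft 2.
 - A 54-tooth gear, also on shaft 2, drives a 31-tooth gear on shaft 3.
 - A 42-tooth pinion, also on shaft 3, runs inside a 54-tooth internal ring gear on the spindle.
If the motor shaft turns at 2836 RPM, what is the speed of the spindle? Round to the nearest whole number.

the motor shaft → shaft 2 (chain, 61/45): 2836 ÷ 1.3556 = 2092.1 RPM
shaft 2 → shaft 3 (gear mesh, 31/54): 2092.1 ÷ 0.57407 = 3644.4 RPM
shaft 3 → the spindle (internal gear, 54/42): 3644.4 ÷ 1.2857 = 2834.5 RPM

2835 RPM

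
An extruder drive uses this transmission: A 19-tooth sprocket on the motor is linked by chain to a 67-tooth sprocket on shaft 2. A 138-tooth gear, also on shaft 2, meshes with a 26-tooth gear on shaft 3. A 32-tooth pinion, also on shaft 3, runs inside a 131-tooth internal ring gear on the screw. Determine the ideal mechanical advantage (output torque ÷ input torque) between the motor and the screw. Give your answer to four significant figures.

2.720

Each stage contributes driven/driver: chain 67/19 = 3.5263, gear mesh 26/138 = 0.18841, internal gear 131/32 = 4.0938.
Overall: 3.5263 × 0.18841 × 4.0938 = 2.7198.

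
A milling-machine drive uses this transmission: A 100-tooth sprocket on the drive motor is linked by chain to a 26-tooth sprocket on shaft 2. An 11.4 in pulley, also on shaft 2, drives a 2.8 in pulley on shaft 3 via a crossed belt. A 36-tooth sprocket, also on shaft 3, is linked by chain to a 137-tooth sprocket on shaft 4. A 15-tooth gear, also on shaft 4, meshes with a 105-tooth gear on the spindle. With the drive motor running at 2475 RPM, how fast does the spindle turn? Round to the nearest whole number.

Chain: ratio = 26/100 = 0.26, so shaft 2 turns at 2475 / 0.26 = 9519.2 RPM.
Belt: ratio = 2.8/11.4 = 0.24561, so shaft 3 turns at 9519.2 / 0.24561 = 38757 RPM.
Chain: ratio = 137/36 = 3.8056, so shaft 4 turns at 38757 / 3.8056 = 10184 RPM.
Gear mesh: ratio = 105/15 = 7, so the spindle turns at 10184 / 7 = 1454.9 RPM.

1455 RPM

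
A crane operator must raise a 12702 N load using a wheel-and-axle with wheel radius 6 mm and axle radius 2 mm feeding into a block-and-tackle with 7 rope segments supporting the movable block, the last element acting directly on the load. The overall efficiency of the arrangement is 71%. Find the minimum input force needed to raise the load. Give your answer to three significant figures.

Wheel-and-axle MA = R/r = 6/2 = 3.
Block-and-tackle MA = number of supporting rope parts = 7.
Combined ideal MA = 3 × 7 = 21.
Actual MA = 21 × 0.71 = 14.91.
Effort = load / actual MA = 12702 / 14.91 = 851.91 N.

852 N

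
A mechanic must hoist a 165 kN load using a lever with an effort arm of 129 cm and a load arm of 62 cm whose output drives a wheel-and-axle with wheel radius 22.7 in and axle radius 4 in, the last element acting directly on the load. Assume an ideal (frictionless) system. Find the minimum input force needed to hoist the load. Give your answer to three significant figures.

14.0 kN

Lever MA = effort arm / load arm = 129/62 = 2.0806.
Wheel-and-axle MA = R/r = 22.7/4 = 5.675.
Combined ideal MA = 2.0806 × 5.675 = 11.808.
Effort = load / MA = 165 / 11.808 = 13.974 kN.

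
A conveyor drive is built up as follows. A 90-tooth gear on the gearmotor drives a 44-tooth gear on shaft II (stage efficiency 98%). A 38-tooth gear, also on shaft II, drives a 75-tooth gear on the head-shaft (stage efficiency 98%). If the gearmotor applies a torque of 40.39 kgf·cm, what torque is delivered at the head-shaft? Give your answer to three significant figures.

After the gear mesh (44/90): 40.39 × 0.48889 × 0.98 = 19.351 kgf·cm
After the gear mesh (75/38): 19.351 × 1.9737 × 0.98 = 37.429 kgf·cm

37.4 kgf·cm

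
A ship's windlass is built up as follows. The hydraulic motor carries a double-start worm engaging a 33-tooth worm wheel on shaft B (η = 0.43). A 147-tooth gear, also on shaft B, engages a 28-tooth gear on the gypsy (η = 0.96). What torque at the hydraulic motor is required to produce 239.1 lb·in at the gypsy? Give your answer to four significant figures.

184.3 lb·in

Overall ratio R = 16.5 × 0.19048 = 3.1429; overall efficiency η = 0.43 × 0.96 = 0.4128.
Input torque = output torque / (R × η) = 239.1 / (3.1429 × 0.4128) = 184.3 lb·in.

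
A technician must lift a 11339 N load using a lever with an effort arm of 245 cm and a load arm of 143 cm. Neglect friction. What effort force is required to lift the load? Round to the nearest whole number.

Lever MA = effort arm / load arm = 245/143 = 1.7133.
Effort = load / MA = 11339 / 1.7133 = 6618.3 N.

6618 N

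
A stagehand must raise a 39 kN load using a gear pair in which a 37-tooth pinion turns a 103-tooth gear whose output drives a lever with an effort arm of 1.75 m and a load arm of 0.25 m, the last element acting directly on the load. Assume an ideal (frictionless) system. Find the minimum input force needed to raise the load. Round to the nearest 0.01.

Gear pair MA = 103/37 = 2.7838.
Lever MA = effort arm / load arm = 1.75/0.25 = 7.
Combined ideal MA = 2.7838 × 7 = 19.486.
Effort = load / MA = 39 / 19.486 = 2.0014 kN.

2.00 kN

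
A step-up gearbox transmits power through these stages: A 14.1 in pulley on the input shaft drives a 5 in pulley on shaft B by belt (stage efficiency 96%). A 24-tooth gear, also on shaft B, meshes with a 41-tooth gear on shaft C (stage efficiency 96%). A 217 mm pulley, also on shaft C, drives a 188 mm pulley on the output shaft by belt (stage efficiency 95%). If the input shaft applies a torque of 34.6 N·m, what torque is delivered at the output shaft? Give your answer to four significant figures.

15.90 N·m

belt 5/14.1 = 0.35461 → τ = 34.6·0.35461·0.96 = 11.779 N·m
gear mesh 41/24 = 1.7083 → τ = 11.779·1.7083·0.96 = 19.317 N·m
belt 188/217 = 0.86636 → τ = 19.317·0.86636·0.95 = 15.899 N·m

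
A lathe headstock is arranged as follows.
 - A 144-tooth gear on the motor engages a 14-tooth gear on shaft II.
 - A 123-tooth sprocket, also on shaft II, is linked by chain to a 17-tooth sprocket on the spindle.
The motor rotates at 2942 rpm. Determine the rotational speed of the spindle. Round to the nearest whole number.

218944 rpm

the motor → shaft II (gear mesh, 14/144): 2942 ÷ 0.097222 = 30261 rpm
shaft II → the spindle (chain, 17/123): 30261 ÷ 0.13821 = 2.1894e+05 rpm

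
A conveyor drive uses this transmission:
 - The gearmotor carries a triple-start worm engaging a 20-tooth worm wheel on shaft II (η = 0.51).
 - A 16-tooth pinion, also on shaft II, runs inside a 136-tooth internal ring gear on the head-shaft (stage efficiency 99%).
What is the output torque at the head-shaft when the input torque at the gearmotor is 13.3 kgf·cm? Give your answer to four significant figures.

380.5 kgf·cm

Worm: ratio = 20/3 = 6.6667; torque at shaft II = 13.3 × 6.6667 × 0.51 = 45.22 kgf·cm.
Internal gear: ratio = 136/16 = 8.5; torque at the head-shaft = 45.22 × 8.5 × 0.99 = 380.53 kgf·cm.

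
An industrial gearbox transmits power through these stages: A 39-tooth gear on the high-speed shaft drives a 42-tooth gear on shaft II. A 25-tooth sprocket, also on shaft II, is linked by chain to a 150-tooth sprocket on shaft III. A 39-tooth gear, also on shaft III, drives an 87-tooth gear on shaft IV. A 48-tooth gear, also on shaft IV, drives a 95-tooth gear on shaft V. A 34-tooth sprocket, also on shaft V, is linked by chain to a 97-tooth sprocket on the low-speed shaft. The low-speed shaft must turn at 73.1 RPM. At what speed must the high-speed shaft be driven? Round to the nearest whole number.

5950 RPM

Overall ratio R = 1.0769 × 6 × 2.2308 × 1.9792 × 2.8529 = 81.389.
Required input speed = output speed × R = 73.1 × 81.389 = 5949.5 RPM.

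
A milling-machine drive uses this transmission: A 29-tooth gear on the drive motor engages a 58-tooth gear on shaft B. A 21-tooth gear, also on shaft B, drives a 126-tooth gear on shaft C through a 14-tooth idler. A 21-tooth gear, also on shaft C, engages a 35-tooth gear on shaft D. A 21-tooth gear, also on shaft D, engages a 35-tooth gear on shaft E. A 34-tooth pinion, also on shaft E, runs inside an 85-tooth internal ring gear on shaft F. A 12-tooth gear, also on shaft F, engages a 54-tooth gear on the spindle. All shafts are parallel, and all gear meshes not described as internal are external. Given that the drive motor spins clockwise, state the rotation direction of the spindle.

the drive motor → shaft B: external mesh, 1 reversal → CCW.
shaft B → shaft C: driver → idler → driven is 2 external meshes, 2 reversals → CCW.
shaft C → shaft D: external mesh, 1 reversal → CW.
shaft D → shaft E: external mesh, 1 reversal → CCW.
shaft E → shaft F: internal mesh, same direction → CCW.
shaft F → the spindle: external mesh, 1 reversal → CW.
6 reversals in total — an even number — so the spindle turns the same way as the drive motor.

clockwise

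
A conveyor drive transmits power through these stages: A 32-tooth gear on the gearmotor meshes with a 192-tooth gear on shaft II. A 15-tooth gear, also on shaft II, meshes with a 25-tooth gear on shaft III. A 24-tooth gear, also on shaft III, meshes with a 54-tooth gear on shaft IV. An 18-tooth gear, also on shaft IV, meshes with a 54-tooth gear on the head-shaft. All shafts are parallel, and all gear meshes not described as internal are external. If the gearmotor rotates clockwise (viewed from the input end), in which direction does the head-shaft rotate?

clockwise

the gearmotor → shaft II: external mesh, 1 reversal → CCW.
shaft II → shaft III: external mesh, 1 reversal → CW.
shaft III → shaft IV: external mesh, 1 reversal → CCW.
shaft IV → the head-shaft: external mesh, 1 reversal → CW.
4 reversals in total — an even number — so the head-shaft turns the same way as the gearmotor.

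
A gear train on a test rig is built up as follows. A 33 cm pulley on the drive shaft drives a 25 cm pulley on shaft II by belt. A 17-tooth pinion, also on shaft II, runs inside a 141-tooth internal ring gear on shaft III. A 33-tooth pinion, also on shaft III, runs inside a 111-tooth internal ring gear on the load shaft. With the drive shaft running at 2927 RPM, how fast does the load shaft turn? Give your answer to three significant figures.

Belt: ratio = 25/33 = 0.75758, so shaft II turns at 2927 / 0.75758 = 3863.6 RPM.
Internal gear: ratio = 141/17 = 8.2941, so shaft III turns at 3863.6 / 8.2941 = 465.83 RPM.
Internal gear: ratio = 111/33 = 3.3636, so the load shaft turns at 465.83 / 3.3636 = 138.49 RPM.

138 RPM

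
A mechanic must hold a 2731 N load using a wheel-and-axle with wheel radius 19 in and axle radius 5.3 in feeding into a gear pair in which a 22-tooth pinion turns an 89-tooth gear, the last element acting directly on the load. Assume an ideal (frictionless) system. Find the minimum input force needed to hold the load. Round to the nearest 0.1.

Wheel-and-axle MA = R/r = 19/5.3 = 3.5849.
Gear pair MA = 89/22 = 4.0455.
Combined ideal MA = 3.5849 × 4.0455 = 14.503.
Effort = load / MA = 2731 / 14.503 = 188.31 N.

188.3 N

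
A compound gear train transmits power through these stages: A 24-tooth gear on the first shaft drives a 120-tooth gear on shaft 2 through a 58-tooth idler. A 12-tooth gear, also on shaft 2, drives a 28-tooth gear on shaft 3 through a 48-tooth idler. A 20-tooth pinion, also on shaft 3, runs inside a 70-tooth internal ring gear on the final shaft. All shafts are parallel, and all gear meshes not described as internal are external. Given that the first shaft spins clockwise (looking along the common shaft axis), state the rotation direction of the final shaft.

clockwise

the first shaft → shaft 2: driver → idler → driven is 2 external meshes, 2 reversals → CW.
shaft 2 → shaft 3: driver → idler → driven is 2 external meshes, 2 reversals → CW.
shaft 3 → the final shaft: internal mesh, same direction → CW.
4 reversals in total — an even number — so the final shaft turns the same way as the first shaft.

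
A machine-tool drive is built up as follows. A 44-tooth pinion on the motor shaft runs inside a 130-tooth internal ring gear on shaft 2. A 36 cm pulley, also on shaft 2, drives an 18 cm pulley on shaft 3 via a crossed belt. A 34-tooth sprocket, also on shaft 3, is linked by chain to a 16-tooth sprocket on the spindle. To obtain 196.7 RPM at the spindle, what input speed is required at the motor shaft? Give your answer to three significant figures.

137 RPM

Overall ratio R = 2.9545 × 0.5 × 0.47059 = 0.69519.
Required input speed = output speed × R = 196.7 × 0.69519 = 136.74 RPM.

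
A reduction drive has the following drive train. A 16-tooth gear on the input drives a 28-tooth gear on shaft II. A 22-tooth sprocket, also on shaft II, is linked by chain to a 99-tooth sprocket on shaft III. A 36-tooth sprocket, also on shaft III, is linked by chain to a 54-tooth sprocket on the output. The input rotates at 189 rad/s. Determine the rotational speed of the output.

16 rad/s

Gear mesh: ratio = 28/16 = 1.75, so shaft II turns at 189 / 1.75 = 108 rad/s.
Chain: ratio = 99/22 = 4.5, so shaft III turns at 108 / 4.5 = 24 rad/s.
Chain: ratio = 54/36 = 1.5, so the output turns at 24 / 1.5 = 16 rad/s.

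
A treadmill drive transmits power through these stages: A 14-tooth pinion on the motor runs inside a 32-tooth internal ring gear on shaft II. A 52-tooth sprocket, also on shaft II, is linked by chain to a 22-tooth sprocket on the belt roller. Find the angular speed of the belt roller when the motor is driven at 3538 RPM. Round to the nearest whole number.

the motor → shaft II (internal gear, 32/14): 3538 ÷ 2.2857 = 1547.9 RPM
shaft II → the belt roller (chain, 22/52): 1547.9 ÷ 0.42308 = 3658.6 RPM

3659 RPM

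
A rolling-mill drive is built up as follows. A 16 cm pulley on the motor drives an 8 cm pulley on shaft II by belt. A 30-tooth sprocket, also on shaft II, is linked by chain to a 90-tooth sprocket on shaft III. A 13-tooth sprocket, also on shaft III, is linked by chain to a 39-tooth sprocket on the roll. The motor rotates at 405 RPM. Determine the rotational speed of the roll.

the motor → shaft II (belt, 8/16): 405 ÷ 0.5 = 810 RPM
shaft II → shaft III (chain, 90/30): 810 ÷ 3 = 270 RPM
shaft III → the roll (chain, 39/13): 270 ÷ 3 = 90 RPM

90 RPM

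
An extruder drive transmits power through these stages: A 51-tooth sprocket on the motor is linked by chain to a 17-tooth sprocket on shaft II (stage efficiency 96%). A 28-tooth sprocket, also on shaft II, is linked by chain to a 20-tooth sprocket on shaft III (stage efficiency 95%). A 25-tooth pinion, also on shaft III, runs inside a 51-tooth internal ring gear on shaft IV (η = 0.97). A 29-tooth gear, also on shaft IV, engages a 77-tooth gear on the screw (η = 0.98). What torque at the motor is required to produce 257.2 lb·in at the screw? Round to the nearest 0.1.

230.0 lb·in

Overall ratio R = 0.33333 × 0.71429 × 2.04 × 2.6552 = 1.2897; overall efficiency η = 0.96 × 0.95 × 0.97 × 0.98 = 0.8669.
Input torque = output torque / (R × η) = 257.2 / (1.2897 × 0.8669) = 230.04 lb·in.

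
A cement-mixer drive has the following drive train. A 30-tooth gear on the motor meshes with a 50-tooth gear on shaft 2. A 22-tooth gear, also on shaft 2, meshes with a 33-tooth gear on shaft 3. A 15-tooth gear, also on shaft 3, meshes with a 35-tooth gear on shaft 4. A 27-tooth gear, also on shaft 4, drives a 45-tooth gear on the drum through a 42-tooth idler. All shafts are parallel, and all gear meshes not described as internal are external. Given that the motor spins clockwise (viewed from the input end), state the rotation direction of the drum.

the motor → shaft 2: external mesh, 1 reversal → CCW.
shaft 2 → shaft 3: external mesh, 1 reversal → CW.
shaft 3 → shaft 4: external mesh, 1 reversal → CCW.
shaft 4 → the drum: driver → idler → driven is 2 external meshes, 2 reversals → CCW.
5 reversals in total — an odd number — so the drum turns opposite to the motor.

anticlockwise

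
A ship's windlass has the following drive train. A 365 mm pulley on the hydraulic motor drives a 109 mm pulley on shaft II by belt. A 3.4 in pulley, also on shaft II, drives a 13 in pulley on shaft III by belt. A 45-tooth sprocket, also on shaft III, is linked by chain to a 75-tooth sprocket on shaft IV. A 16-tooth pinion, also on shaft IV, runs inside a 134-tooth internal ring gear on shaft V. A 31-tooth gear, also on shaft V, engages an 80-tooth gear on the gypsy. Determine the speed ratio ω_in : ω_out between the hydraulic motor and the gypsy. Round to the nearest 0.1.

41.1

Each stage contributes driven/driver: belt 109/365 = 0.29863, belt 13/3.4 = 3.8235, chain 75/45 = 1.6667, internal gear 134/16 = 8.375, gear mesh 80/31 = 2.5806.
Overall: 0.29863 × 3.8235 × 1.6667 × 8.375 × 2.5806 = 41.13.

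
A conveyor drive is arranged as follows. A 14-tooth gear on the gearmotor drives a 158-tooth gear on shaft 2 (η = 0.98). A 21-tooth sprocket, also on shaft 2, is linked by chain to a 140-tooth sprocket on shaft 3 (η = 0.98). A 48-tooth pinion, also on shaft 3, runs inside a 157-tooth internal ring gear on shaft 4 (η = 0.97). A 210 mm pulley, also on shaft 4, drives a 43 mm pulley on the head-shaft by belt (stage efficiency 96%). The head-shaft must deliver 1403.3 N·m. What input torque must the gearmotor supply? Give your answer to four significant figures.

31.14 N·m

Overall ratio R = 11.286 × 6.6667 × 3.2708 × 0.20476 = 50.39; overall efficiency η = 0.98 × 0.98 × 0.97 × 0.96 = 0.8943.
Input torque = output torque / (R × η) = 1403.3 / (50.39 × 0.8943) = 31.139 N·m.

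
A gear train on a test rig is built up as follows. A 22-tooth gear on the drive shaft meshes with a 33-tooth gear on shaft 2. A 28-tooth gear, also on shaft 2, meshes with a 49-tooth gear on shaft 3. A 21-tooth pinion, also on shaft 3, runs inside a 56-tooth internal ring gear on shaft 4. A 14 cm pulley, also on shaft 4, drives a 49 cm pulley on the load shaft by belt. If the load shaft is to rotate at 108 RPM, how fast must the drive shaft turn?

Overall ratio R = 1.5 × 1.75 × 2.6667 × 3.5 = 24.5.
Required input speed = output speed × R = 108 × 24.5 = 2646 RPM.

2646 RPM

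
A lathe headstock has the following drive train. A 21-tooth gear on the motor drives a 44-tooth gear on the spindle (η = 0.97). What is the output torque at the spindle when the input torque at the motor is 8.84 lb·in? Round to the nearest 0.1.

18.0 lb·in

gear mesh 44/21 = 2.0952 → τ = 8.84·2.0952·0.97 = 17.966 lb·in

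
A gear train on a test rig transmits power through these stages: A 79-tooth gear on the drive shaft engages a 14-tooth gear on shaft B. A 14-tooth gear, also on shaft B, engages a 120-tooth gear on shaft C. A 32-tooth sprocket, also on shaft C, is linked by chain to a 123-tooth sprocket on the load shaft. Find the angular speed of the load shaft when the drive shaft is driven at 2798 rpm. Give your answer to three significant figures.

the drive shaft → shaft B (gear mesh, 14/79): 2798 ÷ 0.17722 = 15789 rpm
shaft B → shaft C (gear mesh, 120/14): 15789 ÷ 8.5714 = 1842 rpm
shaft C → the load shaft (chain, 123/32): 1842 ÷ 3.8438 = 479.22 rpm

479 rpm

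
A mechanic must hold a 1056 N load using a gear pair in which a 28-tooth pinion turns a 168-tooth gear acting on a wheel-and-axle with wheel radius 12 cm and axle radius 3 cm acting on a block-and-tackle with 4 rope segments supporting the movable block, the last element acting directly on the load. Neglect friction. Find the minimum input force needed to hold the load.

11 N

Gear pair MA = 168/28 = 6.
Wheel-and-axle MA = R/r = 12/3 = 4.
Block-and-tackle MA = number of supporting rope parts = 4.
Combined ideal MA = 6 × 4 × 4 = 96.
Effort = load / MA = 1056 / 96 = 11 N.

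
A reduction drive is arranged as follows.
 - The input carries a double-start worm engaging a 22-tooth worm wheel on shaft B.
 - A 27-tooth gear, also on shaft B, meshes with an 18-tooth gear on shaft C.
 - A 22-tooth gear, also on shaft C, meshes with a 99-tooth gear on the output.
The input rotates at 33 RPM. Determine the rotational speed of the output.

Worm: ratio = 22/2 = 11, so shaft B turns at 33 / 11 = 3 RPM.
Gear mesh: ratio = 18/27 = 0.66667, so shaft C turns at 3 / 0.66667 = 4.5 RPM.
Gear mesh: ratio = 99/22 = 4.5, so the output turns at 4.5 / 4.5 = 1 RPM.

1 RPM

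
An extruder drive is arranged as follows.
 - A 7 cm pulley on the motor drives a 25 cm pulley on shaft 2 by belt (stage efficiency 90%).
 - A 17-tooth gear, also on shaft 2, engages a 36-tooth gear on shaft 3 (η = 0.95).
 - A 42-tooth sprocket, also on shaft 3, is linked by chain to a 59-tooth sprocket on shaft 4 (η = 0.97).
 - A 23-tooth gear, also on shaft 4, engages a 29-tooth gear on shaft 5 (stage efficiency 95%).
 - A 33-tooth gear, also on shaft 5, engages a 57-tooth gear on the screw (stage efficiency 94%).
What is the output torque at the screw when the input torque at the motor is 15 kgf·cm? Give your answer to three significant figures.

belt 25/7 = 3.5714 → τ = 15·3.5714·0.90 = 48.214 kgf·cm
gear mesh 36/17 = 2.1176 → τ = 48.214·2.1176·0.95 = 96.996 kgf·cm
chain 59/42 = 1.4048 → τ = 96.996·1.4048·0.97 = 132.17 kgf·cm
gear mesh 29/23 = 1.2609 → τ = 132.17·1.2609·0.95 = 158.31 kgf·cm
gear mesh 57/33 = 1.7273 → τ = 158.31·1.7273·0.94 = 257.05 kgf·cm

257 kgf·cm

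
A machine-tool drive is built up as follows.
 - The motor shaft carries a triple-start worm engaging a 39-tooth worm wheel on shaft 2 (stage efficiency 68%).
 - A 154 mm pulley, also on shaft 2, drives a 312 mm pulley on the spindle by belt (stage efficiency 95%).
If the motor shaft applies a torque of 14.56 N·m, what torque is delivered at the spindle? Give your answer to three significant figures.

248 N·m

After the worm (39/3): 14.56 × 13 × 0.68 = 128.71 N·m
After the belt (312/154): 128.71 × 2.026 × 0.95 = 247.73 N·m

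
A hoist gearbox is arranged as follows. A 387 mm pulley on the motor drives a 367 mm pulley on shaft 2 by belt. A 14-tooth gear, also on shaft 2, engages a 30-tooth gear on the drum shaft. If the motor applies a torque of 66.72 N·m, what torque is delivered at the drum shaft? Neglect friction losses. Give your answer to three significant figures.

Belt: ratio = 367/387 = 0.94832; torque at shaft 2 = 66.72 × 0.94832 = 63.272 N·m.
Gear mesh: ratio = 30/14 = 2.1429; torque at the drum shaft = 63.272 × 2.1429 = 135.58 N·m.

136 N·m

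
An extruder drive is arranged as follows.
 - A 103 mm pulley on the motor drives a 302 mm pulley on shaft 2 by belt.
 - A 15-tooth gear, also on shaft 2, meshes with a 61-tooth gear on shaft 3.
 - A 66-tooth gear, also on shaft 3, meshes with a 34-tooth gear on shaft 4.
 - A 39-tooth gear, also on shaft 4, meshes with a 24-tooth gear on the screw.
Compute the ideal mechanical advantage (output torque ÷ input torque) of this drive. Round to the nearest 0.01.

3.78

Each stage contributes driven/driver: belt 302/103 = 2.932, gear mesh 61/15 = 4.0667, gear mesh 34/66 = 0.51515, gear mesh 24/39 = 0.61538.
Overall: 2.932 × 4.0667 × 0.51515 × 0.61538 = 3.78.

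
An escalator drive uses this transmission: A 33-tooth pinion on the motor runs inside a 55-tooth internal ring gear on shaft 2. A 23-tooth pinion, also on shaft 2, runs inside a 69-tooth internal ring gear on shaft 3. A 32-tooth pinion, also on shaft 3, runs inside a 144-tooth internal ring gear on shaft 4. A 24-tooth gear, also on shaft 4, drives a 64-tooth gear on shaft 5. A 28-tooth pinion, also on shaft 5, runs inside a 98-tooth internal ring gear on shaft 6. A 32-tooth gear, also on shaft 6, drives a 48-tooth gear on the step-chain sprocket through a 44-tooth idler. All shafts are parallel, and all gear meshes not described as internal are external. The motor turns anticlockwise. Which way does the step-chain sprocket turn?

the motor → shaft 2: internal mesh, same direction → CCW.
shaft 2 → shaft 3: internal mesh, same direction → CCW.
shaft 3 → shaft 4: internal mesh, same direction → CCW.
shaft 4 → shaft 5: external mesh, 1 reversal → CW.
shaft 5 → shaft 6: internal mesh, same direction → CW.
shaft 6 → the step-chain sprocket: driver → idler → driven is 2 external meshes, 2 reversals → CW.
3 reversals in total — an odd number — so the step-chain sprocket turns opposite to the motor.

clockwise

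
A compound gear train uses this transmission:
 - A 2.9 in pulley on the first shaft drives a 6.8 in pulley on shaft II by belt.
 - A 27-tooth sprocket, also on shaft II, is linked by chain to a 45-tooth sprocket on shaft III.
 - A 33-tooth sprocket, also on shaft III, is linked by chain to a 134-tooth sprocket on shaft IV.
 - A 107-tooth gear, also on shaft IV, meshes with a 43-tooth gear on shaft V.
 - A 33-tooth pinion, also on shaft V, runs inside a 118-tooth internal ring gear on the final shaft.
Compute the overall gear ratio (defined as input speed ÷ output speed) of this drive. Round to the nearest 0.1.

22.8

Each stage contributes driven/driver: belt 6.8/2.9 = 2.3448, chain 45/27 = 1.6667, chain 134/33 = 4.0606, gear mesh 43/107 = 0.40187, internal gear 118/33 = 3.5758.
Overall: 2.3448 × 1.6667 × 4.0606 × 0.40187 × 3.5758 = 22.804.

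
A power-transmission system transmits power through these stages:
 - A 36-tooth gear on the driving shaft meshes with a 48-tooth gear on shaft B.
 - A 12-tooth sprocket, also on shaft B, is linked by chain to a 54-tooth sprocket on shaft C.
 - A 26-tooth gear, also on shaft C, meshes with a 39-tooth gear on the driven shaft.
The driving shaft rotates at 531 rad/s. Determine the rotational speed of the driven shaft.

59 rad/s

the driving shaft → shaft B (gear mesh, 48/36): 531 ÷ 1.3333 = 398.25 rad/s
shaft B → shaft C (chain, 54/12): 398.25 ÷ 4.5 = 88.5 rad/s
shaft C → the driven shaft (gear mesh, 39/26): 88.5 ÷ 1.5 = 59 rad/s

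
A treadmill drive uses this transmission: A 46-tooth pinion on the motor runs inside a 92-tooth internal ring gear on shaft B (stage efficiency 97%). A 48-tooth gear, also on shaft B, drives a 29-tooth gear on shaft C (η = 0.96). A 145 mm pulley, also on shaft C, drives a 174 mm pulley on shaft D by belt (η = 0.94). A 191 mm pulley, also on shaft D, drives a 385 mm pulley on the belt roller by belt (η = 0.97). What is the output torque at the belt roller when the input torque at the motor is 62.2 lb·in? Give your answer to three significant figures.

Internal gear: ratio = 92/46 = 2; torque at shaft B = 62.2 × 2 × 0.97 = 120.67 lb·in.
Gear mesh: ratio = 29/48 = 0.60417; torque at shaft C = 120.67 × 0.60417 × 0.96 = 69.987 lb·in.
Belt: ratio = 174/145 = 1.2; torque at shaft D = 69.987 × 1.2 × 0.94 = 78.946 lb·in.
Belt: ratio = 385/191 = 2.0157; torque at the belt roller = 78.946 × 2.0157 × 0.97 = 154.36 lb·in.

154 lb·in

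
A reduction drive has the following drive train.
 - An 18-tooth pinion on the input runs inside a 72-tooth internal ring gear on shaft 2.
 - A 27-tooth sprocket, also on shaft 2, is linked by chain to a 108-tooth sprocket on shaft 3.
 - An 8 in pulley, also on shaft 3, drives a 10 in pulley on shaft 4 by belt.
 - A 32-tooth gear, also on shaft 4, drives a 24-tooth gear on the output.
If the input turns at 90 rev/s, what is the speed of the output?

Internal gear: ratio = 72/18 = 4, so shaft 2 turns at 90 / 4 = 22.5 rev/s.
Chain: ratio = 108/27 = 4, so shaft 3 turns at 22.5 / 4 = 5.625 rev/s.
Belt: ratio = 10/8 = 1.25, so shaft 4 turns at 5.625 / 1.25 = 4.5 rev/s.
Gear mesh: ratio = 24/32 = 0.75, so the output turns at 4.5 / 0.75 = 6 rev/s.

6 rev/s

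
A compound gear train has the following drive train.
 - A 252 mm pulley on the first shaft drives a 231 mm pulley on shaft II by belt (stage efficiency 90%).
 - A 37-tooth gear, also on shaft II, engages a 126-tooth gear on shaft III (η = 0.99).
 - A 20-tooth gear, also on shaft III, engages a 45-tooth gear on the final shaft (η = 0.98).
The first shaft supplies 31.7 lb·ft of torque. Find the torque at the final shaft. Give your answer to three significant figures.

194 lb·ft

Belt: ratio = 231/252 = 0.91667; torque at shaft II = 31.7 × 0.91667 × 0.90 = 26.152 lb·ft.
Gear mesh: ratio = 126/37 = 3.4054; torque at shaft III = 26.152 × 3.4054 × 0.99 = 88.169 lb·ft.
Gear mesh: ratio = 45/20 = 2.25; torque at the final shaft = 88.169 × 2.25 × 0.98 = 194.41 lb·ft.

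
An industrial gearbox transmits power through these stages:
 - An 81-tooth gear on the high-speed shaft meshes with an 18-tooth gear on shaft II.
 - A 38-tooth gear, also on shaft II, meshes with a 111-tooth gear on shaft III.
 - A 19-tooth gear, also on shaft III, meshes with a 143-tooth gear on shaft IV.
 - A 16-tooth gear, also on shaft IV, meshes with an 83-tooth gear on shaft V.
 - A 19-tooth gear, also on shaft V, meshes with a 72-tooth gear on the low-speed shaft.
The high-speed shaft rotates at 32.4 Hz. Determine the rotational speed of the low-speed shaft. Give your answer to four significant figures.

Gear mesh: ratio = 18/81 = 0.22222, so shaft II turns at 32.4 / 0.22222 = 145.8 Hz.
Gear mesh: ratio = 111/38 = 2.9211, so shaft III turns at 145.8 / 2.9211 = 49.914 Hz.
Gear mesh: ratio = 143/19 = 7.5263, so shaft IV turns at 49.914 / 7.5263 = 6.6319 Hz.
Gear mesh: ratio = 83/16 = 5.1875, so shaft V turns at 6.6319 / 5.1875 = 1.2784 Hz.
Gear mesh: ratio = 72/19 = 3.7895, so the low-speed shaft turns at 1.2784 / 3.7895 = 0.33736 Hz.

0.3374 Hz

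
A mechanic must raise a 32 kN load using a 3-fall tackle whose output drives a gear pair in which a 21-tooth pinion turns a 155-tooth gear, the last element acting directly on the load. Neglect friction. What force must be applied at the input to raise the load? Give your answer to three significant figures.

Block-and-tackle MA = number of supporting rope parts = 3.
Gear pair MA = 155/21 = 7.381.
Combined ideal MA = 3 × 7.381 = 22.143.
Effort = load / MA = 32 / 22.143 = 1.4452 kN.

1.45 kN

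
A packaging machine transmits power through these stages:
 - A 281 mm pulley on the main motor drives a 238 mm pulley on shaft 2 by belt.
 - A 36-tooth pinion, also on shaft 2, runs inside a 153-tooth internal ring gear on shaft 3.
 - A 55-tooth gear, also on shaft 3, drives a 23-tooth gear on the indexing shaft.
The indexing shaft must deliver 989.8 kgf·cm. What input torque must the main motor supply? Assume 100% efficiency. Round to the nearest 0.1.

657.5 kgf·cm

Overall ratio R = 0.84698 × 4.25 × 0.41818 = 1.5053.
Input torque = output torque / R = 989.8 / 1.5053 = 657.54 kgf·cm.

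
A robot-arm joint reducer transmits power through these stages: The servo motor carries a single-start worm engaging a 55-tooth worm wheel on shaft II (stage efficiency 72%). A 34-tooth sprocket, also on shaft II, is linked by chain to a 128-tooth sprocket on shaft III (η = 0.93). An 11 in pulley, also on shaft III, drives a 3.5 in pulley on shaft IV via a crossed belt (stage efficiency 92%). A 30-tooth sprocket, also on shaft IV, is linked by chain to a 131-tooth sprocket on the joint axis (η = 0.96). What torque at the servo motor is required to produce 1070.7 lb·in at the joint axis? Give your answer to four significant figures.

Overall ratio R = 55 × 3.7647 × 0.31818 × 4.3667 = 287.69; overall efficiency η = 0.72 × 0.93 × 0.92 × 0.96 = 0.5914.
Input torque = output torque / (R × η) = 1070.7 / (287.69 × 0.5914) = 6.2932 lb·in.

6.293 lb·in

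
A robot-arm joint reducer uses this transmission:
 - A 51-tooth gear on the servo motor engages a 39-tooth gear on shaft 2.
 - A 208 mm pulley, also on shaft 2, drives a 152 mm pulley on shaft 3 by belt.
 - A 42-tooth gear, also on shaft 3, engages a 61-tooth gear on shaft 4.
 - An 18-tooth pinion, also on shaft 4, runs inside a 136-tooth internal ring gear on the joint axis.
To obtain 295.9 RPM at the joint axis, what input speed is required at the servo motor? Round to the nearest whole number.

1815 RPM

Overall ratio R = 0.76471 × 0.73077 × 1.4524 × 7.5556 = 6.1323.
Required input speed = output speed × R = 295.9 × 6.1323 = 1814.5 RPM.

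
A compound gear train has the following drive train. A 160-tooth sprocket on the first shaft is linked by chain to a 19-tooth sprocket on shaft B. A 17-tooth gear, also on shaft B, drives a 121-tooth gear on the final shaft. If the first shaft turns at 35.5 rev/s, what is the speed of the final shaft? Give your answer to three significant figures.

42.0 rev/s

the first shaft → shaft B (chain, 19/160): 35.5 ÷ 0.11875 = 298.95 rev/s
shaft B → the final shaft (gear mesh, 121/17): 298.95 ÷ 7.1176 = 42.001 rev/s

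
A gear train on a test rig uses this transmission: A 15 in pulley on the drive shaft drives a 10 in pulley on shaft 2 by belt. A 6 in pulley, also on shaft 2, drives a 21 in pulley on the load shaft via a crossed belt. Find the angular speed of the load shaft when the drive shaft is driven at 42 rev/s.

18 rev/s

belt 10/15 = 0.66667 → 42/0.66667 = 63 rev/s
belt 21/6 = 3.5 → 63/3.5 = 18 rev/s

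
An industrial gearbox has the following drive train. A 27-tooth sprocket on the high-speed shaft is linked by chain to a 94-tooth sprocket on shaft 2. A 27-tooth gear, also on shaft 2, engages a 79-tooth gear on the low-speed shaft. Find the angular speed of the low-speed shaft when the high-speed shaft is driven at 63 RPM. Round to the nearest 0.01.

6.18 RPM

the high-speed shaft → shaft 2 (chain, 94/27): 63 ÷ 3.4815 = 18.096 RPM
shaft 2 → the low-speed shaft (gear mesh, 79/27): 18.096 ÷ 2.9259 = 6.1846 RPM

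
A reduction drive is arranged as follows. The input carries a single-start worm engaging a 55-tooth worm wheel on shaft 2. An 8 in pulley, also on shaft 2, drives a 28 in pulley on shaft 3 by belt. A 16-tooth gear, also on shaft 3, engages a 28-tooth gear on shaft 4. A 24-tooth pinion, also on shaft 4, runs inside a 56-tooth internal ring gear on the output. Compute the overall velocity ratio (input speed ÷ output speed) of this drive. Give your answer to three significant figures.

Each stage contributes driven/driver: worm 55/1 = 55, belt 28/8 = 3.5, gear mesh 28/16 = 1.75, internal gear 56/24 = 2.3333.
Overall: 55 × 3.5 × 1.75 × 2.3333 = 786.04.

786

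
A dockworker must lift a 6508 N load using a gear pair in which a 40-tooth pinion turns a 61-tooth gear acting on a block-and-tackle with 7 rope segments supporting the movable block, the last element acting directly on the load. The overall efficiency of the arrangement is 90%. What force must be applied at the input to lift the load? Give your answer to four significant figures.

Gear pair MA = 61/40 = 1.525.
Block-and-tackle MA = number of supporting rope parts = 7.
Combined ideal MA = 1.525 × 7 = 10.675.
Actual MA = 10.675 × 0.90 = 9.6075.
Effort = load / actual MA = 6508 / 9.6075 = 677.39 N.

677.4 N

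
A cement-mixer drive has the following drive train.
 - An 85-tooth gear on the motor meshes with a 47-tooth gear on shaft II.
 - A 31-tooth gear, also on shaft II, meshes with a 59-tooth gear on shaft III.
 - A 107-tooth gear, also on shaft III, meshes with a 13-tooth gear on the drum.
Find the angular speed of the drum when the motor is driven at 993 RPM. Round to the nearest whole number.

7766 RPM

gear mesh 47/85 = 0.55294 → 993/0.55294 = 1795.9 RPM
gear mesh 59/31 = 1.9032 → 1795.9/1.9032 = 943.58 RPM
gear mesh 13/107 = 0.1215 → 943.58/0.1215 = 7766.4 RPM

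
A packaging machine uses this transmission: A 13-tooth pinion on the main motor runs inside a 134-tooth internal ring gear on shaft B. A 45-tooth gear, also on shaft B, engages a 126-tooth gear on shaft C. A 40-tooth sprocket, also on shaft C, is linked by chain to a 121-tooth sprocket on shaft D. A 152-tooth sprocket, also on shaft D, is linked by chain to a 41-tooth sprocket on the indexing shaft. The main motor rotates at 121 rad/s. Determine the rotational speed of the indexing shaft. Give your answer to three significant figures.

5.14 rad/s

the main motor → shaft B (internal gear, 134/13): 121 ÷ 10.308 = 11.739 rad/s
shaft B → shaft C (gear mesh, 126/45): 11.739 ÷ 2.8 = 4.1924 rad/s
shaft C → shaft D (chain, 121/40): 4.1924 ÷ 3.025 = 1.3859 rad/s
shaft D → the indexing shaft (chain, 41/152): 1.3859 ÷ 0.26974 = 5.1381 rad/s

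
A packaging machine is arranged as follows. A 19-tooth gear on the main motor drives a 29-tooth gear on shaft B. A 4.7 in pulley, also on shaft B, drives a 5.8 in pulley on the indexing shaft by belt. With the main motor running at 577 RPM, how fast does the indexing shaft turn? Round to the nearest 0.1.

306.3 RPM

Gear mesh: ratio = 29/19 = 1.5263, so shaft B turns at 577 / 1.5263 = 378.03 RPM.
Belt: ratio = 5.8/4.7 = 1.234, so the indexing shaft turns at 378.03 / 1.234 = 306.34 RPM.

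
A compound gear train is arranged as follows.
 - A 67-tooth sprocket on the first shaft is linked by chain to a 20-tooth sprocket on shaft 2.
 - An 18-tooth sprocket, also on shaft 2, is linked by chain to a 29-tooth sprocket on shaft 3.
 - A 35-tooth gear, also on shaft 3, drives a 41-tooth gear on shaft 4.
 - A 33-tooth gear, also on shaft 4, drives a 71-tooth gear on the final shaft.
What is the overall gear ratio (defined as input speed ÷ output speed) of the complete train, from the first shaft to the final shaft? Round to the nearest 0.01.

1.21

Each stage contributes driven/driver: chain 20/67 = 0.29851, chain 29/18 = 1.6111, gear mesh 41/35 = 1.1714, gear mesh 71/33 = 2.1515.
Overall: 0.29851 × 1.6111 × 1.1714 × 2.1515 = 1.2121.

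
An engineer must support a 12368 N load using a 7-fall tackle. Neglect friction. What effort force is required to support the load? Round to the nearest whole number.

1767 N

Block-and-tackle MA = number of supporting rope parts = 7.
Effort = load / MA = 12368 / 7 = 1766.9 N.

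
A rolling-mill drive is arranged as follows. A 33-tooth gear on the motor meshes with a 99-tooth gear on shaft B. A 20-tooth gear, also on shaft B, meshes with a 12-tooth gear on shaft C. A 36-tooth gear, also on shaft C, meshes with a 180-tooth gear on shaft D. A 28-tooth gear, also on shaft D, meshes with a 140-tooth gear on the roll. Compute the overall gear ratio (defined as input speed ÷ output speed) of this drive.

Each stage contributes driven/driver: gear mesh 99/33 = 3, gear mesh 12/20 = 0.6, gear mesh 180/36 = 5, gear mesh 140/28 = 5.
Overall: 3 × 0.6 × 5 × 5 = 45.

45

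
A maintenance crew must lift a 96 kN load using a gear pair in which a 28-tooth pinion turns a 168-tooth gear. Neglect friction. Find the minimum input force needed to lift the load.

Gear pair MA = 168/28 = 6.
Effort = load / MA = 96 / 6 = 16 kN.

16 kN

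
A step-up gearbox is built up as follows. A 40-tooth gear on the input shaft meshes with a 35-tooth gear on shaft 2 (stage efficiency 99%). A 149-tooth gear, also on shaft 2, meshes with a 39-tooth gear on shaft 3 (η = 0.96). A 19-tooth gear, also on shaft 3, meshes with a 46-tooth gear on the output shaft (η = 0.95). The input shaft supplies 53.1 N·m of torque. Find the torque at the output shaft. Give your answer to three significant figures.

26.6 N·m

gear mesh 35/40 = 0.875 → τ = 53.1·0.875·0.99 = 45.998 N·m
gear mesh 39/149 = 0.26174 → τ = 45.998·0.26174·0.96 = 11.558 N·m
gear mesh 46/19 = 2.4211 → τ = 11.558·2.4211·0.95 = 26.584 N·m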